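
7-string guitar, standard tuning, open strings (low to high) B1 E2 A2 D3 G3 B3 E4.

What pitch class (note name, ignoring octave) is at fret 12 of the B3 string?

B

The open B3 string plus 12 semitones: B–C–C#–D–…–A–A#–B.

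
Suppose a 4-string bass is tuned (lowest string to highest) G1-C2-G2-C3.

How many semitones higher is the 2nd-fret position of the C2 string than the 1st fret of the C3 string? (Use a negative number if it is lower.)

C2 at fret 2 → D2 (MIDI 38); C3 at fret 1 → D♭3 (MIDI 49).
38 − 49 = -11, so the two pitches are 11 semitones apart.

-11 semitones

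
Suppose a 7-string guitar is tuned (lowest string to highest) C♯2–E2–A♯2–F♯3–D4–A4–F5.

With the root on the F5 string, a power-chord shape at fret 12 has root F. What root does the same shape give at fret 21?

Moving from fret 12 to fret 21 shifts the root by 9 semitones.
F up 9 semitones is D.

D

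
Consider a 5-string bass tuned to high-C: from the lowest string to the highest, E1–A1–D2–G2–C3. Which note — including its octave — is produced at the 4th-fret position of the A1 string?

A1 is MIDI 33. Adding 4 gives 37, which is C♯2.
(Equivalently spelled D♭2.)

C♯2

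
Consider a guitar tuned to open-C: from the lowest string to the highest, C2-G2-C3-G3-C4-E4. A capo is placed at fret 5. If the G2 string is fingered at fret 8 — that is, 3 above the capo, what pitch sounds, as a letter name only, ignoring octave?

The capo raises the open G2 by 5 semitones to C3; fretting 3 more gives G2 + 5 + 3 = G2 + 8 semitones, landing on D♯.
(Also written E♭.)

D♯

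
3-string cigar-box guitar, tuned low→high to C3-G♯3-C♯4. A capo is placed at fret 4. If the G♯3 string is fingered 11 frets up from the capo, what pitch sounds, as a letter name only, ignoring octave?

The capo raises the open G♯3 by 4 semitones to C4; fretting 11 more gives G♯3 + 4 + 11 = G♯3 + 15 semitones, landing on B.

B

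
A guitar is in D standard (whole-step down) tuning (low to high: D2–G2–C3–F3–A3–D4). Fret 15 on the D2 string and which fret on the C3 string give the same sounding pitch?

5

D2 at fret 15 is D2 + 15 semitones = F3.
The open C3 string is 10 semitones above the open D2, so the same pitch on the C3 string lies at fret 15 − 10 = 5.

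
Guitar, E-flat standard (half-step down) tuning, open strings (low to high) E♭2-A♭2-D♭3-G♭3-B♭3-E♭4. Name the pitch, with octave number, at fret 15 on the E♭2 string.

The open E♭2 string plus 15 semitones: Eb–E–F–Gb–…–E–F–Gb.
The walk passes from B into C once, so the octave number goes from 2 to 3.
(Equivalently spelled F♯3.)

G♭3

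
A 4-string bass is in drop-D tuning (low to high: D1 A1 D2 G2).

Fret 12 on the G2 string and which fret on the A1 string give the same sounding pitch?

Fret 12 on G2 is MIDI 43 + 12 = 55 (G3). On the A1 string (open MIDI 33), that pitch is 55 − 33 = fret 22.

22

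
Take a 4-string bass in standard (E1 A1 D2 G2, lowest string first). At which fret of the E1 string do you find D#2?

11

D#2 is 11 semitones above the open E1 (E–F–F#–G–…–C#–D–D#), so it sits at fret 11.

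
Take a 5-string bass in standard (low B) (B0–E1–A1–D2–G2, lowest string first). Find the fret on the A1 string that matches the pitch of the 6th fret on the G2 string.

16

Fret 6 on G2 is MIDI 43 + 6 = 49 (C#3). On the A1 string (open MIDI 33), that pitch is 49 − 33 = fret 16.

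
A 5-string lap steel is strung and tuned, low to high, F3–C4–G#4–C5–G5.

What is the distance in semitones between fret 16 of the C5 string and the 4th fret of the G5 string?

5 semitones

C5 at fret 16 → E6 (MIDI 88); G5 at fret 4 → B5 (MIDI 83).
88 − 83 = 5, so the two pitches are 5 semitones apart, with E6 the higher.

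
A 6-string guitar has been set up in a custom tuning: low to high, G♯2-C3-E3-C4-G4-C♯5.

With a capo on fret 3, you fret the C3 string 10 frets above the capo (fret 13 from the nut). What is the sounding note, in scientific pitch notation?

C♯4

The capo raises the open C3 by 3 semitones to D♯3; fretting 10 more gives C3 + 3 + 10 = C3 + 13 semitones = C♯4.
(Also written D♭.)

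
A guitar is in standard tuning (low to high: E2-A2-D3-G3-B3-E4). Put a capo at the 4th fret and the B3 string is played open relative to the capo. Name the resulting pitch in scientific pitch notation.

The capo raises the open B3 by 4 semitones to D♯4; fretting 0 more gives B3 + 4 + 0 = B3 + 4 semitones = D♯4.
(Also written E♭.)

D♯4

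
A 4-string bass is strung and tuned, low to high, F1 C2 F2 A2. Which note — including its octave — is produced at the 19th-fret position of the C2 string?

Each fret is one semitone, so C2 + 19 = G3.

G3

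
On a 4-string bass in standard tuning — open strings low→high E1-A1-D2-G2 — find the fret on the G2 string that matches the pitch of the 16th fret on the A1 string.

A1 at fret 16 is A1 + 16 semitones = C♯3.
The open G2 string is 10 semitones above the open A1, so the same pitch on the G2 string lies at fret 16 − 10 = 6.

6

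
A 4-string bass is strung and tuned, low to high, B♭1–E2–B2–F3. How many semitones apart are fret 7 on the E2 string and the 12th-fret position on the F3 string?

E2 at fret 7 → B2 (MIDI 47); F3 at fret 12 → F4 (MIDI 65).
47 − 65 = -18, so the two pitches are 18 semitones apart, with F4 the higher.

18 semitones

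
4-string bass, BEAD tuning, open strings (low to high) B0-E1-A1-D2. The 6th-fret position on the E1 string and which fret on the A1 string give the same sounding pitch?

1

E1 at fret 6 is E1 + 6 semitones = A#1.
The open A1 string is 5 semitones above the open E1, so the same pitch on the A1 string lies at fret 6 − 5 = 1.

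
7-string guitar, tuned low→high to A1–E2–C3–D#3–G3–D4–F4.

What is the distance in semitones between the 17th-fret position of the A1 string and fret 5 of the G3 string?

A1 at fret 17 → D3 (MIDI 50); G3 at fret 5 → C4 (MIDI 60).
50 − 60 = -10, so the two pitches are 10 semitones apart, with C4 the higher.

10 semitones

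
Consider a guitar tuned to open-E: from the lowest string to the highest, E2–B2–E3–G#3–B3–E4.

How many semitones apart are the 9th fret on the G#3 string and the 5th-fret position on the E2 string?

20 semitones

G#3 at fret 9 → F4 (MIDI 65); E2 at fret 5 → A2 (MIDI 45).
65 − 45 = 20, so the two pitches are 20 semitones apart, with F4 the higher.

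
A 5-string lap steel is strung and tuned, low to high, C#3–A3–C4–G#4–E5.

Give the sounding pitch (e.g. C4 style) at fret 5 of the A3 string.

Each fret is one semitone, so A3 + 5 = D4.

D4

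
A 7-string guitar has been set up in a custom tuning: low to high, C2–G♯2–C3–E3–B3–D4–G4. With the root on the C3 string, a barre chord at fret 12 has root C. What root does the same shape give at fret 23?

Moving from fret 12 to fret 23 shifts the root by 11 semitones.
C up 11 semitones is B.

B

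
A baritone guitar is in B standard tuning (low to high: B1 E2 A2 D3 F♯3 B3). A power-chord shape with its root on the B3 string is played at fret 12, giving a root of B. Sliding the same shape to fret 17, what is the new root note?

Moving from fret 12 to fret 17 shifts the root by 5 semitones.
B up 5 semitones is E.

E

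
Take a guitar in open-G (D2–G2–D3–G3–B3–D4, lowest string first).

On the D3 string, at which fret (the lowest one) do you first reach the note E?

2

From D3, count semitones up the chromatic scale until reaching E: D–D#–E — 2 steps.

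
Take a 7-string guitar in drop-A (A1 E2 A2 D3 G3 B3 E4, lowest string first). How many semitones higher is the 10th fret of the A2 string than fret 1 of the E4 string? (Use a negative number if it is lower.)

-10 semitones

A2 at fret 10 → G3 (MIDI 55); E4 at fret 1 → F4 (MIDI 65).
55 − 65 = -10, so the two pitches are 10 semitones apart.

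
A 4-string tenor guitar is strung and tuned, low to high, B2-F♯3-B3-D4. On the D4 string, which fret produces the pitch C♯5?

C♯5 is 11 semitones above the open D4 (D–D#–E–F–…–B–C–C#), so it sits at fret 11.

11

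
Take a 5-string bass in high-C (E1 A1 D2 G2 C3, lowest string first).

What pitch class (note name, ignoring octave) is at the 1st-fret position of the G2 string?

G#

The open G2 string plus 1 semitone: G–G#.
(Equivalently spelled Ab.)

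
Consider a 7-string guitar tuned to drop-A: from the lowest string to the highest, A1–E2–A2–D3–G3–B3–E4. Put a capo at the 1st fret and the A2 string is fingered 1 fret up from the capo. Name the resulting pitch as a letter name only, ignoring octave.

The capo raises the open A2 by 1 semitone to A#2; fretting 1 more gives A2 + 1 + 1 = A2 + 2 semitones, landing on B.

B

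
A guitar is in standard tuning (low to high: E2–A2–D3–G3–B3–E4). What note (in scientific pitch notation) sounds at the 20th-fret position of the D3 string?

A#4

Each fret is one semitone, so D3 + 20 = A#4.
(Equivalently spelled Bb4.)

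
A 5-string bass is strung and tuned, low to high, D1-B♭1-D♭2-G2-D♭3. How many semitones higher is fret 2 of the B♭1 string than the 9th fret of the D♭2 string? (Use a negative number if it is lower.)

B♭1 at fret 2 → C2 (MIDI 36); D♭2 at fret 9 → B♭2 (MIDI 46).
36 − 46 = -10, so the two pitches are 10 semitones apart.

-10 semitones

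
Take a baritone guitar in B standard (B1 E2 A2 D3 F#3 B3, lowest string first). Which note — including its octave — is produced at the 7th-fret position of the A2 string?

Each fret is one semitone, so A2 + 7 = E3.

E3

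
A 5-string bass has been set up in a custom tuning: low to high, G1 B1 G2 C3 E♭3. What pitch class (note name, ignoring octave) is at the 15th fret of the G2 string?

B♭

The open G2 string plus 15 semitones: G–Ab–A–Bb–…–Ab–A–Bb.
(Equivalently spelled A♯.)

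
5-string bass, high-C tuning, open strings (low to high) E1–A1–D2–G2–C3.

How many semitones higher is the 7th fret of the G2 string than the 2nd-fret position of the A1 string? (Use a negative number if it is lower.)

G2 at fret 7 → D3 (MIDI 50); A1 at fret 2 → B1 (MIDI 35).
50 − 35 = 15, so the two pitches are 15 semitones apart.

15 semitones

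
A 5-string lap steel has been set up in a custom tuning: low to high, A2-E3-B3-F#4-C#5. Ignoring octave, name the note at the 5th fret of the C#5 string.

Each fret is one semitone, so C#5 + 5 = F#.

F#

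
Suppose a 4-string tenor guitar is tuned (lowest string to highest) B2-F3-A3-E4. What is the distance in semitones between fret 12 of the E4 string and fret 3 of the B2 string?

26 semitones

E4 at fret 12 → E5 (MIDI 76); B2 at fret 3 → D3 (MIDI 50).
76 − 50 = 26, so the two pitches are 26 semitones apart, with E5 the higher.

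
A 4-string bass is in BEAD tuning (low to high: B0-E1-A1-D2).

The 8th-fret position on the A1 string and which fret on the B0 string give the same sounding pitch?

18

A1 at fret 8 is A1 + 8 semitones = F2.
The open B0 string is 10 semitones below the open A1, so the same pitch on the B0 string lies at fret 8 + 10 = 18.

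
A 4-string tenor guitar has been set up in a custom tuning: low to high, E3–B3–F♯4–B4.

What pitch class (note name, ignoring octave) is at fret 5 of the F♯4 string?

B

F♯4 is MIDI 66. Adding 5 gives 71; 71 mod 12 = 11, i.e. B.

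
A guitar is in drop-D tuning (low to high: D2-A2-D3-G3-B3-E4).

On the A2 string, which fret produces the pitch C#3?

C#3 is 4 semitones above the open A2 (A–A#–B–C–C#), so it sits at fret 4.

4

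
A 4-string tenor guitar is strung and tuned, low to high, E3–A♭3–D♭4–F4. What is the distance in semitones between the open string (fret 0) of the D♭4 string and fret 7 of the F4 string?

D♭4 at fret 0 → D♭4 (MIDI 61); F4 at fret 7 → C5 (MIDI 72).
61 − 72 = -11, so the two pitches are 11 semitones apart, with C5 the higher.

11 semitones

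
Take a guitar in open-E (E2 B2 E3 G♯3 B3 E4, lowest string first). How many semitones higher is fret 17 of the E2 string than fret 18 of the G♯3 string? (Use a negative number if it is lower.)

-17 semitones

E2 at fret 17 → A3 (MIDI 57); G♯3 at fret 18 → D5 (MIDI 74).
57 − 74 = -17, so the two pitches are 17 semitones apart.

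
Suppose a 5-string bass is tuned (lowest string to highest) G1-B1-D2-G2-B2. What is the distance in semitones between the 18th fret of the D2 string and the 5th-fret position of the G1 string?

D2 at fret 18 → A♭3 (MIDI 56); G1 at fret 5 → C2 (MIDI 36).
56 − 36 = 20, so the two pitches are 20 semitones apart, with A♭3 the higher.

20 semitones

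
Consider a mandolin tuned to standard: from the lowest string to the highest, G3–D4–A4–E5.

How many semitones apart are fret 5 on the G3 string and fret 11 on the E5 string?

27 semitones

G3 at fret 5 → C4 (MIDI 60); E5 at fret 11 → D#6 (MIDI 87).
60 − 87 = -27, so the two pitches are 27 semitones apart, with D#6 the higher.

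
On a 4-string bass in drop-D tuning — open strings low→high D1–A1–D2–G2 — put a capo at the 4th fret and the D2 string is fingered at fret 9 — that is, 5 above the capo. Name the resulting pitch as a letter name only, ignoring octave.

B

The capo raises the open D2 by 4 semitones to F#2; fretting 5 more gives D2 + 4 + 5 = D2 + 9 semitones, landing on B.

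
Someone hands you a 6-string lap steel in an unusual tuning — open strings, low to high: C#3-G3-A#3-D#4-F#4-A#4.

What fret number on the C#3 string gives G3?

G3 is 6 semitones above the open C#3 (C#–D–D#–E–F–F#–G), so it sits at fret 6.

6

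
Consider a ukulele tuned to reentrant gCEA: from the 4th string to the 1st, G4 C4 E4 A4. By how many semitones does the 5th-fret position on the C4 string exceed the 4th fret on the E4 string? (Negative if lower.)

-3 semitones

C4 at fret 5 → F4 (MIDI 65); E4 at fret 4 → G#4 (MIDI 68).
65 − 68 = -3, so the two pitches are 3 semitones apart.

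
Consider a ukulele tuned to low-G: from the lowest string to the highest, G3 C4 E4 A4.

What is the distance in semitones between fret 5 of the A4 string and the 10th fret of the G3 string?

9 semitones

A4 at fret 5 → D5 (MIDI 74); G3 at fret 10 → F4 (MIDI 65).
74 − 65 = 9, so the two pitches are 9 semitones apart, with D5 the higher.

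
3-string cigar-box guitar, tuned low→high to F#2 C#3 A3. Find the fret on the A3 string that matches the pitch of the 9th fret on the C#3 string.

C#3 at fret 9 is C#3 + 9 semitones = A#3.
The open A3 string is 8 semitones above the open C#3, so the same pitch on the A3 string lies at fret 9 − 8 = 1.

1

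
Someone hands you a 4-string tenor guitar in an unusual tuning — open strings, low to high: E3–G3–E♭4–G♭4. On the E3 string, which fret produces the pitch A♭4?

A♭4 is 16 semitones above the open E3 (E–F–Gb–G–…–Gb–G–Ab), so it sits at fret 16.

16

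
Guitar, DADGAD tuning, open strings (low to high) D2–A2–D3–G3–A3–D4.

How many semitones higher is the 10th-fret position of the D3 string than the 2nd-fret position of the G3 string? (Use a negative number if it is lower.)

3 semitones

D3 at fret 10 → C4 (MIDI 60); G3 at fret 2 → A3 (MIDI 57).
60 − 57 = 3, so the two pitches are 3 semitones apart.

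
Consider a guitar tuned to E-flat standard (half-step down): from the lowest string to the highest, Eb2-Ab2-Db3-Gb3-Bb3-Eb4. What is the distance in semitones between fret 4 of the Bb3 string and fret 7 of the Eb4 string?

Bb3 at fret 4 → D4 (MIDI 62); Eb4 at fret 7 → Bb4 (MIDI 70).
62 − 70 = -8, so the two pitches are 8 semitones apart, with Bb4 the higher.

8 semitones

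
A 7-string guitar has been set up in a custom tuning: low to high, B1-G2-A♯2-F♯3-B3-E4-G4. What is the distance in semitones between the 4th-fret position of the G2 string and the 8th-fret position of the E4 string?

25 semitones

G2 at fret 4 → B2 (MIDI 47); E4 at fret 8 → C5 (MIDI 72).
47 − 72 = -25, so the two pitches are 25 semitones apart, with C5 the higher.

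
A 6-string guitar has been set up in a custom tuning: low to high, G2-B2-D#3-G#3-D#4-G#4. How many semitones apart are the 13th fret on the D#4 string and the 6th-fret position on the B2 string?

23 semitones

D#4 at fret 13 → E5 (MIDI 76); B2 at fret 6 → F3 (MIDI 53).
76 − 53 = 23, so the two pitches are 23 semitones apart, with E5 the higher.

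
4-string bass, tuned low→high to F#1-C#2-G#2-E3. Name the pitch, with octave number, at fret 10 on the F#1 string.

F#1 is MIDI 30. Adding 10 gives 40, which is E2.

E2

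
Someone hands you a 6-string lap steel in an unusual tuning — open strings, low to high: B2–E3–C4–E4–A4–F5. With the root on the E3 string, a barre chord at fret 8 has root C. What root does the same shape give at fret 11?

D#

Moving from fret 8 to fret 11 shifts the root by 3 semitones.
C up 3 semitones is D#.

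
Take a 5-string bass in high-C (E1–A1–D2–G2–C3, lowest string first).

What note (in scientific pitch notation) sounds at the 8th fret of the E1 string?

Each fret is one semitone, so E1 + 8 = C2.

C2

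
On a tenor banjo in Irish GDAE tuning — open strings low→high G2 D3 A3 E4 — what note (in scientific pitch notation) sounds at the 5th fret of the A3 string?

D4

A3 is MIDI 57. Adding 5 gives 62, which is D4.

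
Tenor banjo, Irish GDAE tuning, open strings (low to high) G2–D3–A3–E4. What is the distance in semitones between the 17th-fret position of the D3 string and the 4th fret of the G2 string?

D3 at fret 17 → G4 (MIDI 67); G2 at fret 4 → B2 (MIDI 47).
67 − 47 = 20, so the two pitches are 20 semitones apart, with G4 the higher.

20 semitones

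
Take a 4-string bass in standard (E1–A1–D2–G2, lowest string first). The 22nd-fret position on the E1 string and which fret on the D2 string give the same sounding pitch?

12

Fret 22 on E1 is MIDI 28 + 22 = 50 (D3). On the D2 string (open MIDI 38), that pitch is 50 − 38 = fret 12.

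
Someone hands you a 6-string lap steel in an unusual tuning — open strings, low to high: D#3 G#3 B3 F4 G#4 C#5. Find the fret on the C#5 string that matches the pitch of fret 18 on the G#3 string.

1

Fret 18 on G#3 is MIDI 56 + 18 = 74 (D5). On the C#5 string (open MIDI 73), that pitch is 74 − 73 = fret 1.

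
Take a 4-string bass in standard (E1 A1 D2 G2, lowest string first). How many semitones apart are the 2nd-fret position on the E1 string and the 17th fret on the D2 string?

E1 at fret 2 → F♯1 (MIDI 30); D2 at fret 17 → G3 (MIDI 55).
30 − 55 = -25, so the two pitches are 25 semitones apart, with G3 the higher.

25 semitones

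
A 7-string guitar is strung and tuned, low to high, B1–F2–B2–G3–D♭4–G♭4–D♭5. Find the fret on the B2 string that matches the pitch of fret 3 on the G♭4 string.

22

G♭4 at fret 3 is G♭4 + 3 semitones = A4.
The open B2 string is 19 semitones below the open G♭4, so the same pitch on the B2 string lies at fret 3 + 19 = 22.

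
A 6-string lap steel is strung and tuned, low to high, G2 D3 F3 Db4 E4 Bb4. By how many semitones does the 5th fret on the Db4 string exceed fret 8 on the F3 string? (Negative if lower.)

5 semitones

Db4 at fret 5 → Gb4 (MIDI 66); F3 at fret 8 → Db4 (MIDI 61).
66 − 61 = 5, so the two pitches are 5 semitones apart.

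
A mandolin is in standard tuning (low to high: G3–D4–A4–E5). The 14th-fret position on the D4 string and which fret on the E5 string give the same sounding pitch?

0

D4 at fret 14 is D4 + 14 semitones = E5.
The open E5 string is 14 semitones above the open D4, so the same pitch on the E5 string lies at fret 14 − 14 = 0.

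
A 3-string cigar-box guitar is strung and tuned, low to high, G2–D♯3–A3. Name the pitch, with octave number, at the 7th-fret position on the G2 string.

Each fret is one semitone, so G2 + 7 = D3.

D3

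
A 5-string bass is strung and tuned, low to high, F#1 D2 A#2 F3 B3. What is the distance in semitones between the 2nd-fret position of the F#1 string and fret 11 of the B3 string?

F#1 at fret 2 → G#1 (MIDI 32); B3 at fret 11 → A#4 (MIDI 70).
32 − 70 = -38, so the two pitches are 38 semitones apart, with A#4 the higher.

38 semitones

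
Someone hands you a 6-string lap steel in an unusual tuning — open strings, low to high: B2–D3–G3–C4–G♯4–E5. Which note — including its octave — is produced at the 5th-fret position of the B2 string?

E3

The open B2 string plus 5 semitones: B–C–C#–D–D#–E.
The walk passes from B into C once, so the octave number goes from 2 to 3.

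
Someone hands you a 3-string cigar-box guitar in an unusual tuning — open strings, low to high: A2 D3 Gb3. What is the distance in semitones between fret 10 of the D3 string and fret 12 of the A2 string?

D3 at fret 10 → C4 (MIDI 60); A2 at fret 12 → A3 (MIDI 57).
60 − 57 = 3, so the two pitches are 3 semitones apart, with C4 the higher.

3 semitones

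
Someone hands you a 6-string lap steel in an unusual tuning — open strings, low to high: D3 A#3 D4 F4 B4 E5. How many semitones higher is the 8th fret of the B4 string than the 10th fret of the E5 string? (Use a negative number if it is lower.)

B4 at fret 8 → G5 (MIDI 79); E5 at fret 10 → D6 (MIDI 86).
79 − 86 = -7, so the two pitches are 7 semitones apart.

-7 semitones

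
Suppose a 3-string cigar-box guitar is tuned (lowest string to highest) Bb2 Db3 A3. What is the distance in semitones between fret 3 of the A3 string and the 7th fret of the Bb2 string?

A3 at fret 3 → C4 (MIDI 60); Bb2 at fret 7 → F3 (MIDI 53).
60 − 53 = 7, so the two pitches are 7 semitones apart, with C4 the higher.

7 semitones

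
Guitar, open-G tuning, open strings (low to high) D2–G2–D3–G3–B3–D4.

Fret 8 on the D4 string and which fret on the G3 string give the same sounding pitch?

15

Fret 8 on D4 is MIDI 62 + 8 = 70 (A♯4). On the G3 string (open MIDI 55), that pitch is 70 − 55 = fret 15.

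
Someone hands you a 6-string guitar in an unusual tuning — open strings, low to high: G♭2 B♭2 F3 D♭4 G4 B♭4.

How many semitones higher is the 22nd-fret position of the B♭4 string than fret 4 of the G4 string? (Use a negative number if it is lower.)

21 semitones

B♭4 at fret 22 → A♭6 (MIDI 92); G4 at fret 4 → B4 (MIDI 71).
92 − 71 = 21, so the two pitches are 21 semitones apart.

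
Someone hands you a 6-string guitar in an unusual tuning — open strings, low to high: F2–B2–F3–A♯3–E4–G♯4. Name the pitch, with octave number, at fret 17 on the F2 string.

F2 is MIDI 41. Adding 17 gives 58, which is A♯3.
(Equivalently spelled B♭3.)

A♯3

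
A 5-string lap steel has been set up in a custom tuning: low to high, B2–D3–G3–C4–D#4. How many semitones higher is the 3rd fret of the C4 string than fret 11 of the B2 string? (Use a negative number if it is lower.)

5 semitones

C4 at fret 3 → D#4 (MIDI 63); B2 at fret 11 → A#3 (MIDI 58).
63 − 58 = 5, so the two pitches are 5 semitones apart.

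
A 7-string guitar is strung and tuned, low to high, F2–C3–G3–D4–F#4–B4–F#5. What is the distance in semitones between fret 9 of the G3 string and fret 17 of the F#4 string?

19 semitones

G3 at fret 9 → E4 (MIDI 64); F#4 at fret 17 → B5 (MIDI 83).
64 − 83 = -19, so the two pitches are 19 semitones apart, with B5 the higher.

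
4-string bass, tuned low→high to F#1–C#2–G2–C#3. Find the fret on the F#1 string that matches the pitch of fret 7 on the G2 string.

20

Fret 7 on G2 is MIDI 43 + 7 = 50 (D3). On the F#1 string (open MIDI 30), that pitch is 50 − 30 = fret 20.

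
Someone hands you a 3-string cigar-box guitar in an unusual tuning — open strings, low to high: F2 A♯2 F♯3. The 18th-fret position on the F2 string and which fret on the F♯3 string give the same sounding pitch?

F2 at fret 18 is F2 + 18 semitones = B3.
The open F♯3 string is 13 semitones above the open F2, so the same pitch on the F♯3 string lies at fret 18 − 13 = 5.

5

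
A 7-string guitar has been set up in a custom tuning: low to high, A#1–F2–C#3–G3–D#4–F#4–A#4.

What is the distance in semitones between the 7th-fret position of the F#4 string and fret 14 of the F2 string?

F#4 at fret 7 → C#5 (MIDI 73); F2 at fret 14 → G3 (MIDI 55).
73 − 55 = 18, so the two pitches are 18 semitones apart, with C#5 the higher.

18 semitones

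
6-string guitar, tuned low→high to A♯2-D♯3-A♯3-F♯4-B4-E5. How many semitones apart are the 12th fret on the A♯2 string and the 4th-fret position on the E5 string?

A♯2 at fret 12 → A♯3 (MIDI 58); E5 at fret 4 → G♯5 (MIDI 80).
58 − 80 = -22, so the two pitches are 22 semitones apart, with G♯5 the higher.

22 semitones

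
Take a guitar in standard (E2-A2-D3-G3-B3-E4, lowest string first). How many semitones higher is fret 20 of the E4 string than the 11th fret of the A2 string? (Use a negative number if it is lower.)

28 semitones

E4 at fret 20 → C6 (MIDI 84); A2 at fret 11 → G#3 (MIDI 56).
84 − 56 = 28, so the two pitches are 28 semitones apart.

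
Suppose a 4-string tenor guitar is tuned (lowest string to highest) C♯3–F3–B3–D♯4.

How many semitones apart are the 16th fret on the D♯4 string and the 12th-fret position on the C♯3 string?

18 semitones

D♯4 at fret 16 → G5 (MIDI 79); C♯3 at fret 12 → C♯4 (MIDI 61).
79 − 61 = 18, so the two pitches are 18 semitones apart, with G5 the higher.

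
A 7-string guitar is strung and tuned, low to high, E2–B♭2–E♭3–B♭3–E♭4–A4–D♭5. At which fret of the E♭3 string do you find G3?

4

G3 is 4 semitones above the open E♭3 (Eb–E–F–Gb–G), so it sits at fret 4.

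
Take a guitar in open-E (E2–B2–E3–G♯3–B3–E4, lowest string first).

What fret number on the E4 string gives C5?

C5 is 8 semitones above the open E4 (E–F–F#–G–G#–A–A#–B–C), so it sits at fret 8.

8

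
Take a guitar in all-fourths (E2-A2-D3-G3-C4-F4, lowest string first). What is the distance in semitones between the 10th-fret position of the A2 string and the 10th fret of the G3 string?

A2 at fret 10 → G3 (MIDI 55); G3 at fret 10 → F4 (MIDI 65).
55 − 65 = -10, so the two pitches are 10 semitones apart, with F4 the higher.

10 semitones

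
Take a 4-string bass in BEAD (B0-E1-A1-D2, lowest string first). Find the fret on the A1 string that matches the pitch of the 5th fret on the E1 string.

E1 at fret 5 is E1 + 5 semitones = A1.
The open A1 string is 5 semitones above the open E1, so the same pitch on the A1 string lies at fret 5 − 5 = 0.

0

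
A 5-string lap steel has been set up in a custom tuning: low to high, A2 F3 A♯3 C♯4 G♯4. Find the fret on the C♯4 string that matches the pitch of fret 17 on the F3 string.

9

Fret 17 on F3 is MIDI 53 + 17 = 70 (A♯4). On the C♯4 string (open MIDI 61), that pitch is 70 − 61 = fret 9.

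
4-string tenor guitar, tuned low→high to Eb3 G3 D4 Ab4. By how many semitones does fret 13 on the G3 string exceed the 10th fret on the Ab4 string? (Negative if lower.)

-10 semitones

G3 at fret 13 → Ab4 (MIDI 68); Ab4 at fret 10 → Gb5 (MIDI 78).
68 − 78 = -10, so the two pitches are 10 semitones apart.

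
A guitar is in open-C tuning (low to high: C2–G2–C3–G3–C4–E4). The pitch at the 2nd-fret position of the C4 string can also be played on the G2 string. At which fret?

C4 at fret 2 is C4 + 2 semitones = D4.
The open G2 string is 17 semitones below the open C4, so the same pitch on the G2 string lies at fret 2 + 17 = 19.

19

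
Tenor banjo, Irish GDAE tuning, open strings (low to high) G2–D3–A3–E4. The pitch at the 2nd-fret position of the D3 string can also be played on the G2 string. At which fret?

9

Fret 2 on D3 is MIDI 50 + 2 = 52 (E3). On the G2 string (open MIDI 43), that pitch is 52 − 43 = fret 9.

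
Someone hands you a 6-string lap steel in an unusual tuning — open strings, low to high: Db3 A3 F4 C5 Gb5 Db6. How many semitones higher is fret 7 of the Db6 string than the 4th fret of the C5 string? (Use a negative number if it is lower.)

Db6 at fret 7 → Ab6 (MIDI 92); C5 at fret 4 → E5 (MIDI 76).
92 − 76 = 16, so the two pitches are 16 semitones apart.

16 semitones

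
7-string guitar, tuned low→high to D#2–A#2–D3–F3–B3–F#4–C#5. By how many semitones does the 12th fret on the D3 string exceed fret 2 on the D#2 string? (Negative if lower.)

D3 at fret 12 → D4 (MIDI 62); D#2 at fret 2 → F2 (MIDI 41).
62 − 41 = 21, so the two pitches are 21 semitones apart.

21 semitones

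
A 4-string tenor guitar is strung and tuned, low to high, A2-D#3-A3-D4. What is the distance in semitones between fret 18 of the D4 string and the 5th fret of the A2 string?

D4 at fret 18 → G#5 (MIDI 80); A2 at fret 5 → D3 (MIDI 50).
80 − 50 = 30, so the two pitches are 30 semitones apart, with G#5 the higher.

30 semitones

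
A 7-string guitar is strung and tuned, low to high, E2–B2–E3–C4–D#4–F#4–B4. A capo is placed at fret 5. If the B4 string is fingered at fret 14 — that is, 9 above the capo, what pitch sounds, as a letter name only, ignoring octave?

C#

The capo raises the open B4 by 5 semitones to E5; fretting 9 more gives B4 + 5 + 9 = B4 + 14 semitones, landing on C#.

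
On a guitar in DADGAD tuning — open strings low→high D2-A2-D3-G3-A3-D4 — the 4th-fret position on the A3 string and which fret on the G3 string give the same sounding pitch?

A3 at fret 4 is A3 + 4 semitones = C#4.
The open G3 string is 2 semitones below the open A3, so the same pitch on the G3 string lies at fret 4 + 2 = 6.

6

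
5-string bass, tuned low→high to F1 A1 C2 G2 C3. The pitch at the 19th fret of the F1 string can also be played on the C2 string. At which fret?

12

Fret 19 on F1 is MIDI 29 + 19 = 48 (C3). On the C2 string (open MIDI 36), that pitch is 48 − 36 = fret 12.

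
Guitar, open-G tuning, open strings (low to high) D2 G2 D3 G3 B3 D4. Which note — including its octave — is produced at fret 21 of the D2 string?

B3

D2 is MIDI 38. Adding 21 gives 59, which is B3.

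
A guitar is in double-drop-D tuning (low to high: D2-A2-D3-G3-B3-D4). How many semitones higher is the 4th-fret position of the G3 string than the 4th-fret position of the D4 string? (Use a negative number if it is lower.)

-7 semitones

G3 at fret 4 → B3 (MIDI 59); D4 at fret 4 → F♯4 (MIDI 66).
59 − 66 = -7, so the two pitches are 7 semitones apart.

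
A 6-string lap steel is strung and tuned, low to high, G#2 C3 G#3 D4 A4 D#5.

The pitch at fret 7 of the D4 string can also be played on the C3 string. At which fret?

21

Fret 7 on D4 is MIDI 62 + 7 = 69 (A4). On the C3 string (open MIDI 48), that pitch is 69 − 48 = fret 21.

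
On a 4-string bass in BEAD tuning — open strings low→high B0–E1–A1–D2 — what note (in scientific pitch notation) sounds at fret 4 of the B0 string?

D#1

The open B0 string plus 4 semitones: B–C–C#–D–D#.
The walk passes from B into C once, so the octave number goes from 0 to 1.
(Equivalently spelled Eb1.)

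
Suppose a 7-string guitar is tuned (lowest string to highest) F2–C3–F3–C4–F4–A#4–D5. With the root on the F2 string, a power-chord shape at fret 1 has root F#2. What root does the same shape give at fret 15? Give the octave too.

Moving from fret 1 to fret 15 shifts the root by 14 semitones.
F#2 up 14 semitones is G#3.

G#3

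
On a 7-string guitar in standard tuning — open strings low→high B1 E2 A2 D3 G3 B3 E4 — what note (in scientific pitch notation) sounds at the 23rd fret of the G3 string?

Each fret is one semitone, so G3 + 23 = F#5.
(Equivalently spelled Gb5.)

F#5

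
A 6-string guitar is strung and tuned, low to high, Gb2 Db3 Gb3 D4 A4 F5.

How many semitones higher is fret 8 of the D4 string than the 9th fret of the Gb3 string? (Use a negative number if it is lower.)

7 semitones

D4 at fret 8 → Bb4 (MIDI 70); Gb3 at fret 9 → Eb4 (MIDI 63).
70 − 63 = 7, so the two pitches are 7 semitones apart.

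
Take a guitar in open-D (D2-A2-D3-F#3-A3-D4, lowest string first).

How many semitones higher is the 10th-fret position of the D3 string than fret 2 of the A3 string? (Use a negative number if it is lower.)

1 semitone

D3 at fret 10 → C4 (MIDI 60); A3 at fret 2 → B3 (MIDI 59).
60 − 59 = 1, so the two pitches are 1 semitone apart.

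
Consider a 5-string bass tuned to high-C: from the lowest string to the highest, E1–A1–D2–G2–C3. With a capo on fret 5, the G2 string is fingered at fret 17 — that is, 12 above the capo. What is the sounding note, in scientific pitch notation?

The capo raises the open G2 by 5 semitones to C3; fretting 12 more gives G2 + 5 + 12 = G2 + 17 semitones = C4.

C4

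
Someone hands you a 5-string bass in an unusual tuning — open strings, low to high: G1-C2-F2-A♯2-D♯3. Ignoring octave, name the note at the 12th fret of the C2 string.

The open C2 string plus 12 semitones: C–C#–D–D#–…–A#–B–C.

C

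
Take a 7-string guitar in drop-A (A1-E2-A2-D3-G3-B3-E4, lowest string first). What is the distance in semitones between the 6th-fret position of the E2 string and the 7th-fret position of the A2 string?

E2 at fret 6 → A♯2 (MIDI 46); A2 at fret 7 → E3 (MIDI 52).
46 − 52 = -6, so the two pitches are 6 semitones apart, with E3 the higher.

6 semitones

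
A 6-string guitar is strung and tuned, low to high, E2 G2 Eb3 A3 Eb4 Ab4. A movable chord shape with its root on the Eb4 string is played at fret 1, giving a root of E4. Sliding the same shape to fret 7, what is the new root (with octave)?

Moving from fret 1 to fret 7 shifts the root by 6 semitones.
E4 up 6 semitones is Bb4.

Bb4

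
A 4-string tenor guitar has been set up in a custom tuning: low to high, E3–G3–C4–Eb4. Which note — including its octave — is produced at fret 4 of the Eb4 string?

Each fret is one semitone, so Eb4 + 4 = G4.

G4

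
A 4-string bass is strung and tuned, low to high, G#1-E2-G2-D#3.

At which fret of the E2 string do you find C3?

C3 is 8 semitones above the open E2 (E–F–F#–G–G#–A–A#–B–C), so it sits at fret 8.

8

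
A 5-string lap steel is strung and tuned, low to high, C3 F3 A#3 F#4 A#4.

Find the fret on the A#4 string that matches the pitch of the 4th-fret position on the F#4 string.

0

F#4 at fret 4 is F#4 + 4 semitones = A#4.
The open A#4 string is 4 semitones above the open F#4, so the same pitch on the A#4 string lies at fret 4 − 4 = 0.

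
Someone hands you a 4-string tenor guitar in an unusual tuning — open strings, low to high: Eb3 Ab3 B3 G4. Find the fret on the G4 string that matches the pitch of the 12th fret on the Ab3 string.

1

Ab3 at fret 12 is Ab3 + 12 semitones = Ab4.
The open G4 string is 11 semitones above the open Ab3, so the same pitch on the G4 string lies at fret 12 − 11 = 1.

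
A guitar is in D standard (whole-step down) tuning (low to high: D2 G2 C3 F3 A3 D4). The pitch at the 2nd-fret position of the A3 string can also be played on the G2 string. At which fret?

Fret 2 on A3 is MIDI 57 + 2 = 59 (B3). On the G2 string (open MIDI 43), that pitch is 59 − 43 = fret 16.

16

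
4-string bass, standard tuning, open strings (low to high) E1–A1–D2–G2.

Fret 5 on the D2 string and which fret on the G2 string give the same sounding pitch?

0

Fret 5 on D2 is MIDI 38 + 5 = 43 (G2). On the G2 string (open MIDI 43), that pitch is 43 − 43 = fret 0.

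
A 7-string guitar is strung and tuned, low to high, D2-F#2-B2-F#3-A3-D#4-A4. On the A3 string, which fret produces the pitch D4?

D4 is 5 semitones above the open A3 (A–A#–B–C–C#–D), so it sits at fret 5.

5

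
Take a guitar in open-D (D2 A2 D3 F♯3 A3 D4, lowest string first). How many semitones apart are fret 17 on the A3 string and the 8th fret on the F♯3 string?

12 semitones

A3 at fret 17 → D5 (MIDI 74); F♯3 at fret 8 → D4 (MIDI 62).
74 − 62 = 12, so the two pitches are 12 semitones apart, with D5 the higher.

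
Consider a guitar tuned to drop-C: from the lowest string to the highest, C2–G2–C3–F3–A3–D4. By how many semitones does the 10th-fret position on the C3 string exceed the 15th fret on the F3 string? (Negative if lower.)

C3 at fret 10 → A#3 (MIDI 58); F3 at fret 15 → G#4 (MIDI 68).
58 − 68 = -10, so the two pitches are 10 semitones apart.

-10 semitones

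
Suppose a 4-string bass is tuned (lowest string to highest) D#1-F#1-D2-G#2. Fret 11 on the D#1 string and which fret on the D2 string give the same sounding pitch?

D#1 at fret 11 is D#1 + 11 semitones = D2.
The open D2 string is 11 semitones above the open D#1, so the same pitch on the D2 string lies at fret 11 − 11 = 0.

0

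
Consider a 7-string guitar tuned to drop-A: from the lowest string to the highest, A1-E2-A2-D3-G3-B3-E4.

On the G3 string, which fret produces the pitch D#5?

20

D#5 is 20 semitones above the open G3 (G–G#–A–A#–…–C#–D–D#), so it sits at fret 20.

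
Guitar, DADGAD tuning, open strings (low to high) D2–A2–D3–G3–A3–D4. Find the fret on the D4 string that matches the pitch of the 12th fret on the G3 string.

Fret 12 on G3 is MIDI 55 + 12 = 67 (G4). On the D4 string (open MIDI 62), that pitch is 67 − 62 = fret 5.

5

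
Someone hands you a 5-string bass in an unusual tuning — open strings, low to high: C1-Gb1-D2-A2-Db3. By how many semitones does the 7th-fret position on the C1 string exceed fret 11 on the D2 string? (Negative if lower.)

C1 at fret 7 → G1 (MIDI 31); D2 at fret 11 → Db3 (MIDI 49).
31 − 49 = -18, so the two pitches are 18 semitones apart.

-18 semitones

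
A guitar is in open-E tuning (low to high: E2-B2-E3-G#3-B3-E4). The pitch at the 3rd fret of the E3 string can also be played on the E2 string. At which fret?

E3 at fret 3 is E3 + 3 semitones = G3.
The open E2 string is 12 semitones below the open E3, so the same pitch on the E2 string lies at fret 3 + 12 = 15.

15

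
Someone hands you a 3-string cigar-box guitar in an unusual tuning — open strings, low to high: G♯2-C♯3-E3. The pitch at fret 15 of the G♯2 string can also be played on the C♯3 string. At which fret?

10

Fret 15 on G♯2 is MIDI 44 + 15 = 59 (B3). On the C♯3 string (open MIDI 49), that pitch is 59 − 49 = fret 10.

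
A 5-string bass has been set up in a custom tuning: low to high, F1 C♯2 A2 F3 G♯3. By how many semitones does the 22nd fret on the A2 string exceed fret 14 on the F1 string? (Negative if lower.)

A2 at fret 22 → G4 (MIDI 67); F1 at fret 14 → G2 (MIDI 43).
67 − 43 = 24, so the two pitches are 24 semitones apart.

24 semitones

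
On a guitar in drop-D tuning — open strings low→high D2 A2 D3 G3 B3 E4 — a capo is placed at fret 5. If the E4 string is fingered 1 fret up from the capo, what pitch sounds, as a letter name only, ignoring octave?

The capo raises the open E4 by 5 semitones to A4; fretting 1 more gives E4 + 5 + 1 = E4 + 6 semitones, landing on A♯.
(Also written B♭.)

A♯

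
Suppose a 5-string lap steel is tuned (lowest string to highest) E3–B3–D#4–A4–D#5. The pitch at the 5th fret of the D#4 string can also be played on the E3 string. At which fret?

16

D#4 at fret 5 is D#4 + 5 semitones = G#4.
The open E3 string is 11 semitones below the open D#4, so the same pitch on the E3 string lies at fret 5 + 11 = 16.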